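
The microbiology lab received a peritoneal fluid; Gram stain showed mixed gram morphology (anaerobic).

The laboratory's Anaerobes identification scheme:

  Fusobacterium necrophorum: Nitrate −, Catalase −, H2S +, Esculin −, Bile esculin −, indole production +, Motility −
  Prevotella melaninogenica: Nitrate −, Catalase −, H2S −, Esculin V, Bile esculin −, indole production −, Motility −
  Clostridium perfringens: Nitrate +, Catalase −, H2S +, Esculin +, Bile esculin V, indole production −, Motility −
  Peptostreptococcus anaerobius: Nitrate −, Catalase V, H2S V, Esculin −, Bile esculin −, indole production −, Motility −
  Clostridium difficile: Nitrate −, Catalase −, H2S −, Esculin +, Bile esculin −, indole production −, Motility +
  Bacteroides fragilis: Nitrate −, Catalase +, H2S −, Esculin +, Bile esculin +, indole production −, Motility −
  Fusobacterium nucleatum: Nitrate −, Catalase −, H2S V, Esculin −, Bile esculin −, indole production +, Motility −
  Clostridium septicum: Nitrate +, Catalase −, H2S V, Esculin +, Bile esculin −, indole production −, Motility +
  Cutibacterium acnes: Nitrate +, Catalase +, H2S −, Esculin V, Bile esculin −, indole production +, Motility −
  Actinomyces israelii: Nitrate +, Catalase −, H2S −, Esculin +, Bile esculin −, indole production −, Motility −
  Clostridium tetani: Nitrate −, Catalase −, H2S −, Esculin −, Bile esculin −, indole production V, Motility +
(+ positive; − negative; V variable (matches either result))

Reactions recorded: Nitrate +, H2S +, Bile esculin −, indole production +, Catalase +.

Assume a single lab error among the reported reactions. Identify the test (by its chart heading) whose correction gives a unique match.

As reported, no row in the chart matches all 5 reactions.
Reversing Nitrate → still no organism matches.
Reversing Bile esculin → still no organism matches.
Reversing Catalase → still no organism matches.
Reversing H2S (to −) → unique match: Cutibacterium acnes.
Reversing indole production → still no organism matches.

H2S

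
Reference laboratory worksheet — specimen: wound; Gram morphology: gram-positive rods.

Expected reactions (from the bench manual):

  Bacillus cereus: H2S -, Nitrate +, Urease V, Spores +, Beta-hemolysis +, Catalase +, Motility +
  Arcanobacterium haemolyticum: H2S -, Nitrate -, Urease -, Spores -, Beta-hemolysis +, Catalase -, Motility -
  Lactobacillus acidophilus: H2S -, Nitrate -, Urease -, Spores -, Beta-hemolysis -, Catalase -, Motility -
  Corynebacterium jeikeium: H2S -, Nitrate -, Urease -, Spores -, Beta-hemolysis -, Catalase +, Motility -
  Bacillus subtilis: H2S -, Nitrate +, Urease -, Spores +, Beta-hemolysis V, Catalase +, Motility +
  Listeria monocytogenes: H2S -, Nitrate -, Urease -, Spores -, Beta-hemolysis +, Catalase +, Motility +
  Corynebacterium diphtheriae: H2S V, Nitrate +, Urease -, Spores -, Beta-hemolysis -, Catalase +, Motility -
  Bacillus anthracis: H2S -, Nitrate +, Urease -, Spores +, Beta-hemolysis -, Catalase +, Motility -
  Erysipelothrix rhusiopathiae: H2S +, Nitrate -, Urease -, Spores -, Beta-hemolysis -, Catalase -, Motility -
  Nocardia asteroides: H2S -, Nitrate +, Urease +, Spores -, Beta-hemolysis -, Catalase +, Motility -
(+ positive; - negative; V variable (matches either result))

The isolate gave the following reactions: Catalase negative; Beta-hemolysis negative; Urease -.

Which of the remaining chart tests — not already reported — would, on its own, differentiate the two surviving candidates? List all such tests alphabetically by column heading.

H2S

Catalase -: excludes 7 organisms — 3 left.
Urease -: all 3 remaining candidates are consistent.
Beta-hemolysis -: excludes Arcanobacterium haemolyticum — 2 left.
Two candidates remain: Erysipelothrix rhusiopathiae and Lactobacillus acidophilus.
  H2S: Erysipelothrix rhusiopathiae +, Lactobacillus acidophilus - — discriminates.
  Nitrate: - vs - — same for both, does not separate.
  Spores: - vs - — same for both, does not separate.
  Motility: - vs - — same for both, does not separate.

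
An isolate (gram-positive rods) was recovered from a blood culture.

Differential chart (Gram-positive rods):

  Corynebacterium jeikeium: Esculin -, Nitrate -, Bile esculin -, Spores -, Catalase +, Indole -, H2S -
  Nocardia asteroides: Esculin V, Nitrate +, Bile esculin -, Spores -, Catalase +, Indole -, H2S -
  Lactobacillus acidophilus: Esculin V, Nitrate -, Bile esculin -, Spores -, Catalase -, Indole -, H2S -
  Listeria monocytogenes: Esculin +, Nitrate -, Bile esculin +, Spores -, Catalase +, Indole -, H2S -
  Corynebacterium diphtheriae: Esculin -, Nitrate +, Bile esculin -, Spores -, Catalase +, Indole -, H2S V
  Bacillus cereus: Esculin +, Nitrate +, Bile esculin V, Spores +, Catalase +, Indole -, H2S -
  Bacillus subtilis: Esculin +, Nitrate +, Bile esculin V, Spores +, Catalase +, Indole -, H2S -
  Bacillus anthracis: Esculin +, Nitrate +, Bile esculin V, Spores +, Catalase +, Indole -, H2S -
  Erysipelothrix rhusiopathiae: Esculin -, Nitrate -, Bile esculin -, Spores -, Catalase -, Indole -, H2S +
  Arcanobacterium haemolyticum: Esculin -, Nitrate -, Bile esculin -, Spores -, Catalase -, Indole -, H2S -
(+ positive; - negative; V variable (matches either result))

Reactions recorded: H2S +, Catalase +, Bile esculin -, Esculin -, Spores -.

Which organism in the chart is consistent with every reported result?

Corynebacterium diphtheriae

Catalase +: excludes Lactobacillus acidophilus, Erysipelothrix rhusiopathiae, Arcanobacterium haemolyticum — 7 left.
H2S +: excludes 6 organisms — 1 left.
Esculin -: the one remaining candidate is consistent.
Bile esculin -: the one remaining candidate is consistent.
Spores -: the one remaining candidate is consistent.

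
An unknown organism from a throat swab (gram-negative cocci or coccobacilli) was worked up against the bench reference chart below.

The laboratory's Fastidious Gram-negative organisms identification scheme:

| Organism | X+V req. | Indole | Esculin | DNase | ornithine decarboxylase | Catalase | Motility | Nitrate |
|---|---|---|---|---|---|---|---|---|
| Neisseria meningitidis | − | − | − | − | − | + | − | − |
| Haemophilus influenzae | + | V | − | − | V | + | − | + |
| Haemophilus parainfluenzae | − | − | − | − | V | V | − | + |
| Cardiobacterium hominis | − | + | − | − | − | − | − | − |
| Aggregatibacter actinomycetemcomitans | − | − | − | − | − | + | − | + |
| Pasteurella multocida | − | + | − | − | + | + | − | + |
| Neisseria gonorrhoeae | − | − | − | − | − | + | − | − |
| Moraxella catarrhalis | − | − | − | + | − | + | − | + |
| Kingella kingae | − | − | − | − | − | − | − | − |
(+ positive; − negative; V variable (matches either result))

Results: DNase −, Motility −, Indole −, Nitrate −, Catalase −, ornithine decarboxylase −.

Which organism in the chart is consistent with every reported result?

ornithine decarboxylase −: excludes Pasteurella multocida — 8 left.
Motility −: all 8 remaining candidates are consistent.
DNase −: excludes Moraxella catarrhalis — 7 left.
Catalase −: excludes Neisseria meningitidis, Haemophilus influenzae, Aggregatibacter actinomycetemcomitans, Neisseria gonorrhoeae — 3 left.
Indole −: excludes Cardiobacterium hominis — 2 left.
Nitrate −: excludes Haemophilus parainfluenzae — 1 left.

Kingella kingae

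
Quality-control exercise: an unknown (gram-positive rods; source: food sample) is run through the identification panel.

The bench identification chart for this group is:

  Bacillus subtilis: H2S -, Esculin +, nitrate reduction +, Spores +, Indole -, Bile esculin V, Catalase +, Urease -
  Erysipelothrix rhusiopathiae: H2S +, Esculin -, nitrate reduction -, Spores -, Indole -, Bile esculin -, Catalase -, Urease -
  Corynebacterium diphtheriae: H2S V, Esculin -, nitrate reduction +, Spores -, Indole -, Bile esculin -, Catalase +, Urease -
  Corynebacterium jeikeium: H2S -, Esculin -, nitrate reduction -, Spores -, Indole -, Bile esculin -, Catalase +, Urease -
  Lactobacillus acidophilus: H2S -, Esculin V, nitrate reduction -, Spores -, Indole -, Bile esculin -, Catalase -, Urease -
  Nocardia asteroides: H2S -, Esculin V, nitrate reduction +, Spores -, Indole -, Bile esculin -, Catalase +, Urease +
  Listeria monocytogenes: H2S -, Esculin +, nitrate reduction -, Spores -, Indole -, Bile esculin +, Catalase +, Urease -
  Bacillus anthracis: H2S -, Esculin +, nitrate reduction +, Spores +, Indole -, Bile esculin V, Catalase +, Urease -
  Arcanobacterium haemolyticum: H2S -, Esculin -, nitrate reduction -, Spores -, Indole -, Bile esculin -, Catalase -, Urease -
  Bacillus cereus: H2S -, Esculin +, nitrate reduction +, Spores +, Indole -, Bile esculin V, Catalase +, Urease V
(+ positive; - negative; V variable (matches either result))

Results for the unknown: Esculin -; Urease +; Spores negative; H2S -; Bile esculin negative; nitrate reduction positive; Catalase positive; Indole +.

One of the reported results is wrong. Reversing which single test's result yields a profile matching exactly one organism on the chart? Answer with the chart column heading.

As reported, no row in the chart matches all 8 reactions.
Reversing Catalase → still no organism matches.
Reversing Bile esculin → still no organism matches.
Reversing Indole (to -) → unique match: Nocardia asteroides.
Reversing H2S → still no organism matches.
Reversing Spores → still no organism matches.
Reversing Urease → still no organism matches.
Reversing Esculin → still no organism matches.
Reversing nitrate reduction → still no organism matches.

Indole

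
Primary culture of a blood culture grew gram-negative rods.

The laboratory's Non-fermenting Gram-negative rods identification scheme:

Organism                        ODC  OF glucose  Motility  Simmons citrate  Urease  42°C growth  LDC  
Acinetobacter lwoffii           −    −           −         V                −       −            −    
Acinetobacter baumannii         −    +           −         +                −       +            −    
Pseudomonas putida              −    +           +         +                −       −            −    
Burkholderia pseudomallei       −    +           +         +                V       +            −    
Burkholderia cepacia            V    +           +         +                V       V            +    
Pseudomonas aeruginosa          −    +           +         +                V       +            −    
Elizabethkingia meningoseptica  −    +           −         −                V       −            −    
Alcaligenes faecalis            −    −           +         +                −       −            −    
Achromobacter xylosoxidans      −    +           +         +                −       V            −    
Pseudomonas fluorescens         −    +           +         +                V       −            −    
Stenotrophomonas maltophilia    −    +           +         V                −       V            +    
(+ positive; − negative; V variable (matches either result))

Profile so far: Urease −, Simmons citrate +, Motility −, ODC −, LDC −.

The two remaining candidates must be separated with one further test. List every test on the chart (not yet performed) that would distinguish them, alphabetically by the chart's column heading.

42°C growth, OF glucose

LDC −: excludes Burkholderia cepacia, Stenotrophomonas maltophilia — 9 left.
ODC −: all 9 remaining candidates are consistent.
Urease −: all 9 remaining candidates are consistent.
Simmons citrate +: excludes Elizabethkingia meningoseptica — 8 left.
Motility −: excludes 6 organisms — 2 left.
Two candidates remain: Acinetobacter baumannii and Acinetobacter lwoffii.
  OF glucose: Acinetobacter baumannii +, Acinetobacter lwoffii − — discriminates.
  42°C growth: Acinetobacter baumannii +, Acinetobacter lwoffii − — discriminates.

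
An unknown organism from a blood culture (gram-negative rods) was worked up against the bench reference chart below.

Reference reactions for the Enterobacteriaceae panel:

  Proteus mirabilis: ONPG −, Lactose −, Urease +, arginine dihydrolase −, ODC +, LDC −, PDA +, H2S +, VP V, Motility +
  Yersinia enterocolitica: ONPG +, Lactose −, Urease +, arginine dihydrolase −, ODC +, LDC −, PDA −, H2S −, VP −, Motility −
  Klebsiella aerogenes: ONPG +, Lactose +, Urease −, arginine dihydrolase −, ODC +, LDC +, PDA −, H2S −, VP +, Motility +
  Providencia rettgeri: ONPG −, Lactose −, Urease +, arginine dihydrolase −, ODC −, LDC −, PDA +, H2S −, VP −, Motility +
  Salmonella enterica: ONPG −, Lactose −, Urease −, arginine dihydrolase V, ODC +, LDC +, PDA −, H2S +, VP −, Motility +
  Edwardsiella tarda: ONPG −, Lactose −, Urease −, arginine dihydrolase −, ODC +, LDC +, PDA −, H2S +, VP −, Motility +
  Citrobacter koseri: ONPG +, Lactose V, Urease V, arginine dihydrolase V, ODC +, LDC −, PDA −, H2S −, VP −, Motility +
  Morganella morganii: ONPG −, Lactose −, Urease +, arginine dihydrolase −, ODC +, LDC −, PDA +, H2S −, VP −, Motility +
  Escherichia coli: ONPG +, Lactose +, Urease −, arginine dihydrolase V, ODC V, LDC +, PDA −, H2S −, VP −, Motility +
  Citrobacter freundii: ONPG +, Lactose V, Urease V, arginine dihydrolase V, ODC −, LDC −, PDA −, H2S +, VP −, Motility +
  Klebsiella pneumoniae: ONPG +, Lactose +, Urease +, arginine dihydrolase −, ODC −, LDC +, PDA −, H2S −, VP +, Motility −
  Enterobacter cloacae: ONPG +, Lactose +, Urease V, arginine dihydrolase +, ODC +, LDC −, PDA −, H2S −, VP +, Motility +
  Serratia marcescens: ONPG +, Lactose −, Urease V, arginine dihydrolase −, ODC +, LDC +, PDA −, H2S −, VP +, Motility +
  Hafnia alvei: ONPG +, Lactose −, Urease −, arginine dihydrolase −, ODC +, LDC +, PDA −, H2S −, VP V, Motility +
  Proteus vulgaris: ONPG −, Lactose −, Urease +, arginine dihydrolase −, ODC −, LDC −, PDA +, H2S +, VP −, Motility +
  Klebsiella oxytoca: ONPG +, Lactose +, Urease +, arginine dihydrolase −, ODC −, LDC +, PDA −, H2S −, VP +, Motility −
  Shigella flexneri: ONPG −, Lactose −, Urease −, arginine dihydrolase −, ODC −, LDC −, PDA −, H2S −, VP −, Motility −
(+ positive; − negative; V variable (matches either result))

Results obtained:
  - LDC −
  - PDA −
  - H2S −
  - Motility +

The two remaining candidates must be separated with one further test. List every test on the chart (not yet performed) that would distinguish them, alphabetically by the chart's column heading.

LDC −: excludes 8 organisms — 9 left.
H2S −: excludes Proteus mirabilis, Citrobacter freundii, Proteus vulgaris — 6 left.
PDA −: excludes Providencia rettgeri, Morganella morganii — 4 left.
Motility +: excludes Yersinia enterocolitica, Shigella flexneri — 2 left.
Two candidates remain: Citrobacter koseri and Enterobacter cloacae.
  ONPG: + vs + — same for both, does not separate.
  Lactose: V vs + — variable for at least one, does not separate.
  Urease: V vs V — variable for at least one, does not separate.
  arginine dihydrolase: V vs + — variable for at least one, does not separate.
  ODC: + vs + — same for both, does not separate.
  VP: Citrobacter koseri −, Enterobacter cloacae + — discriminates.

VP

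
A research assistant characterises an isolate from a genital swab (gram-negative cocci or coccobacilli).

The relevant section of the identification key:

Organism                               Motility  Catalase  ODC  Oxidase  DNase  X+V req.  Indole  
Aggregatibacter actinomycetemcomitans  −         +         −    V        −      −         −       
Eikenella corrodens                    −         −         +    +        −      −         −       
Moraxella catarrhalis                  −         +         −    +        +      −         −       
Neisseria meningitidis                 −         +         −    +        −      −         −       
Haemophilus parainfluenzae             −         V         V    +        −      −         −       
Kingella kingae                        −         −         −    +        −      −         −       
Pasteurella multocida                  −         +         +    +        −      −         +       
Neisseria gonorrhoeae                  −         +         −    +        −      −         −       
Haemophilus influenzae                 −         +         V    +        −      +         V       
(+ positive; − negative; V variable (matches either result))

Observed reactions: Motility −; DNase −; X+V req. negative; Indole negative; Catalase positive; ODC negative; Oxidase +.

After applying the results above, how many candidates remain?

DNase −: excludes Moraxella catarrhalis — 8 left.
Oxidase +: all 8 remaining candidates are consistent.
Motility −: all 8 remaining candidates are consistent.
Indole −: excludes Pasteurella multocida — 7 left.
Catalase +: excludes Eikenella corrodens, Kingella kingae — 5 left.
ODC −: all 5 remaining candidates are consistent.
X+V req. −: excludes Haemophilus influenzae — 4 left.
Still consistent: Aggregatibacter actinomycetemcomitans, Haemophilus parainfluenzae, Neisseria gonorrhoeae, Neisseria meningitidis.

4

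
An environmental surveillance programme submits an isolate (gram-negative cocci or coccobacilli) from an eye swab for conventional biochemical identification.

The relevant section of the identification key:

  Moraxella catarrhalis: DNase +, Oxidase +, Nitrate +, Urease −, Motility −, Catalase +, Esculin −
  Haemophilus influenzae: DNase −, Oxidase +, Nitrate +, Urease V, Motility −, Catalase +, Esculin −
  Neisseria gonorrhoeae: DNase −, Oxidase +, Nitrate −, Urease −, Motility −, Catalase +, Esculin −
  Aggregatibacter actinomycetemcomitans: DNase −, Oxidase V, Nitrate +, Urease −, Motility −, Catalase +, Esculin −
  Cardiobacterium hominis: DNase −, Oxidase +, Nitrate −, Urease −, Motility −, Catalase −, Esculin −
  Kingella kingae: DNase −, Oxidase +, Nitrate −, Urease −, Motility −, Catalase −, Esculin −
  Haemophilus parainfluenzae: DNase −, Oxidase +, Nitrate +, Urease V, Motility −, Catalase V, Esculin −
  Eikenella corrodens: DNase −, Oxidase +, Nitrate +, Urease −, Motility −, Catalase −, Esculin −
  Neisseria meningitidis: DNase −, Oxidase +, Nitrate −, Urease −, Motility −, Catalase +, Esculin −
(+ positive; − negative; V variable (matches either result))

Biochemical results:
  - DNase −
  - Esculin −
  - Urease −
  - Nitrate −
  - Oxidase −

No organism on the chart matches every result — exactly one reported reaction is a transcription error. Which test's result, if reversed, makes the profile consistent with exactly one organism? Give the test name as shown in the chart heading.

Nitrate

As reported, no row in the chart matches all 5 reactions.
Reversing Esculin → still no organism matches.
Reversing Nitrate (to +) → unique match: Aggregatibacter actinomycetemcomitans.
Reversing Urease → still no organism matches.
Reversing Oxidase → 4 organisms match (not unique).
Reversing DNase → still no organism matches.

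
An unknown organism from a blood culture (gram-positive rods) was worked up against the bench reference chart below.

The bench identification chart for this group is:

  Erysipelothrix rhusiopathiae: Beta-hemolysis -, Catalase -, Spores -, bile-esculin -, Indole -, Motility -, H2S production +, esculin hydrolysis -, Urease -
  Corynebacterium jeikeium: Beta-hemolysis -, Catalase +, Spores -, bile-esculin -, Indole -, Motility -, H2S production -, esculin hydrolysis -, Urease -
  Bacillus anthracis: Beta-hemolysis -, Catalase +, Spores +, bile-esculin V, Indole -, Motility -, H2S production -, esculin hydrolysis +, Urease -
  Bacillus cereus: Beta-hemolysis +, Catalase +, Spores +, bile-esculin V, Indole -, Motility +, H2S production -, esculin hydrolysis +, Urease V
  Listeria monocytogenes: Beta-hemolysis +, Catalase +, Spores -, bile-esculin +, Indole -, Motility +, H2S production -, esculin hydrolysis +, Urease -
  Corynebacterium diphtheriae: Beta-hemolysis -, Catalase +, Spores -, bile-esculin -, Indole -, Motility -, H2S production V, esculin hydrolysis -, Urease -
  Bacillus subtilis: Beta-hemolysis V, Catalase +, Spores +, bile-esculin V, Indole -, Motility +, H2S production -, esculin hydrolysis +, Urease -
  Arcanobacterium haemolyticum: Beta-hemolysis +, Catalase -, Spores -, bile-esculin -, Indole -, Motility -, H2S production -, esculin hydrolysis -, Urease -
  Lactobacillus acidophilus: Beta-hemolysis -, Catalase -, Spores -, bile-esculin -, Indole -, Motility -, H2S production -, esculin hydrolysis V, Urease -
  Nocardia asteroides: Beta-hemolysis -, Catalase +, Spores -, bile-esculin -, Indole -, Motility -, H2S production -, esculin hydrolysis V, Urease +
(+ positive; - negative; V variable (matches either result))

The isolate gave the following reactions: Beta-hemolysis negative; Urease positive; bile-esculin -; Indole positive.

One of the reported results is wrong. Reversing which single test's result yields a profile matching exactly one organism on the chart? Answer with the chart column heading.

As reported, no row in the chart matches all 4 reactions.
Reversing Urease → still no organism matches.
Reversing Beta-hemolysis → still no organism matches.
Reversing bile-esculin → still no organism matches.
Reversing Indole (to -) → unique match: Nocardia asteroides.

Indole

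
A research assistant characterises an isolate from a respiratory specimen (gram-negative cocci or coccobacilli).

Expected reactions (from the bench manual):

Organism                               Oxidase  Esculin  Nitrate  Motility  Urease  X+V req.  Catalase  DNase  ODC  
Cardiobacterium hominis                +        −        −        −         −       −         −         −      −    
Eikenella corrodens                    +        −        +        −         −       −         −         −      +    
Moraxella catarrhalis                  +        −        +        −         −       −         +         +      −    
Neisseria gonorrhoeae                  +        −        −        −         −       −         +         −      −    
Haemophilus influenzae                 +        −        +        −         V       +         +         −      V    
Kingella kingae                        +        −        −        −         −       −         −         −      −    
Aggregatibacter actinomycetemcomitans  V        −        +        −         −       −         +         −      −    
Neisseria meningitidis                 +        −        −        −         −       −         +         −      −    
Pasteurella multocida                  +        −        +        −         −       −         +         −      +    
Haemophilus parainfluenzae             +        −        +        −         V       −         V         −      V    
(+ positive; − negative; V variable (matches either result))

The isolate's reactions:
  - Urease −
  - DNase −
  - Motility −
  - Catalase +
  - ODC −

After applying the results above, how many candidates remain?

5

DNase −: excludes Moraxella catarrhalis — 9 left.
Urease −: all 9 remaining candidates are consistent.
Motility −: all 9 remaining candidates are consistent.
Catalase +: excludes Cardiobacterium hominis, Eikenella corrodens, Kingella kingae — 6 left.
ODC −: excludes Pasteurella multocida — 5 left.
Still consistent: Aggregatibacter actinomycetemcomitans, Haemophilus influenzae, Haemophilus parainfluenzae, Neisseria gonorrhoeae, Neisseria meningitidis.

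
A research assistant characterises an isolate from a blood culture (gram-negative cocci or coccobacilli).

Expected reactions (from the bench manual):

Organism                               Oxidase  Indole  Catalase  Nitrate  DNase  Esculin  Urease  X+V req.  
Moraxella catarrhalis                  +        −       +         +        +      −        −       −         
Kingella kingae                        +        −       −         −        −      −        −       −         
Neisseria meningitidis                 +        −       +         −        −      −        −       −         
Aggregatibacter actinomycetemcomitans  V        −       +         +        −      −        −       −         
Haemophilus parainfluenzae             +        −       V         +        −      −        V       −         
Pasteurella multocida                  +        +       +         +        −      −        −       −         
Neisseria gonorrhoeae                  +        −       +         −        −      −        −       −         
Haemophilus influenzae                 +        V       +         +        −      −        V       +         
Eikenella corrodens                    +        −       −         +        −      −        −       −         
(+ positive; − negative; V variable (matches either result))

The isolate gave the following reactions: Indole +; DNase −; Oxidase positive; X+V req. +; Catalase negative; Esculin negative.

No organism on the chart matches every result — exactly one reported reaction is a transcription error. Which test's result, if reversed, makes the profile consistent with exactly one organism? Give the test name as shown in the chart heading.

Catalase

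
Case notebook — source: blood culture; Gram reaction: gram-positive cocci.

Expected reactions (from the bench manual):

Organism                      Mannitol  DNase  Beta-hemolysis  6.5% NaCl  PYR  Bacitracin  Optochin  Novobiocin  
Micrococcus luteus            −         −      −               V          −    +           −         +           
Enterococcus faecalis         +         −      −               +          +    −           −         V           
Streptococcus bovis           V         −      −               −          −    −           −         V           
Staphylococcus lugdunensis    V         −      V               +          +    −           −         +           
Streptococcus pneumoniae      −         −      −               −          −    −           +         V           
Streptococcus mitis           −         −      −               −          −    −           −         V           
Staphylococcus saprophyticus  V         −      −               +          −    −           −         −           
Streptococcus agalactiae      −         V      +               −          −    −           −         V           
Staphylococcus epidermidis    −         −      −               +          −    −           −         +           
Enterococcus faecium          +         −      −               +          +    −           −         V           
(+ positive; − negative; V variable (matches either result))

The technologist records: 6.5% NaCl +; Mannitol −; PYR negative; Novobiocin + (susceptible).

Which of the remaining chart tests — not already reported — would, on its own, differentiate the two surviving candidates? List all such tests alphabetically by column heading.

Novobiocin +: excludes Staphylococcus saprophyticus — 9 left.
Mannitol −: excludes Enterococcus faecalis, Enterococcus faecium — 7 left.
PYR −: excludes Staphylococcus lugdunensis — 6 left.
6.5% NaCl +: excludes Streptococcus bovis, Streptococcus pneumoniae, Streptococcus mitis, Streptococcus agalactiae — 2 left.
Two candidates remain: Micrococcus luteus and Staphylococcus epidermidis.
  DNase: − vs − — same for both, does not separate.
  Beta-hemolysis: − vs − — same for both, does not separate.
  Bacitracin: Micrococcus luteus +, Staphylococcus epidermidis − — discriminates.
  Optochin: − vs − — same for both, does not separate.

Bacitracin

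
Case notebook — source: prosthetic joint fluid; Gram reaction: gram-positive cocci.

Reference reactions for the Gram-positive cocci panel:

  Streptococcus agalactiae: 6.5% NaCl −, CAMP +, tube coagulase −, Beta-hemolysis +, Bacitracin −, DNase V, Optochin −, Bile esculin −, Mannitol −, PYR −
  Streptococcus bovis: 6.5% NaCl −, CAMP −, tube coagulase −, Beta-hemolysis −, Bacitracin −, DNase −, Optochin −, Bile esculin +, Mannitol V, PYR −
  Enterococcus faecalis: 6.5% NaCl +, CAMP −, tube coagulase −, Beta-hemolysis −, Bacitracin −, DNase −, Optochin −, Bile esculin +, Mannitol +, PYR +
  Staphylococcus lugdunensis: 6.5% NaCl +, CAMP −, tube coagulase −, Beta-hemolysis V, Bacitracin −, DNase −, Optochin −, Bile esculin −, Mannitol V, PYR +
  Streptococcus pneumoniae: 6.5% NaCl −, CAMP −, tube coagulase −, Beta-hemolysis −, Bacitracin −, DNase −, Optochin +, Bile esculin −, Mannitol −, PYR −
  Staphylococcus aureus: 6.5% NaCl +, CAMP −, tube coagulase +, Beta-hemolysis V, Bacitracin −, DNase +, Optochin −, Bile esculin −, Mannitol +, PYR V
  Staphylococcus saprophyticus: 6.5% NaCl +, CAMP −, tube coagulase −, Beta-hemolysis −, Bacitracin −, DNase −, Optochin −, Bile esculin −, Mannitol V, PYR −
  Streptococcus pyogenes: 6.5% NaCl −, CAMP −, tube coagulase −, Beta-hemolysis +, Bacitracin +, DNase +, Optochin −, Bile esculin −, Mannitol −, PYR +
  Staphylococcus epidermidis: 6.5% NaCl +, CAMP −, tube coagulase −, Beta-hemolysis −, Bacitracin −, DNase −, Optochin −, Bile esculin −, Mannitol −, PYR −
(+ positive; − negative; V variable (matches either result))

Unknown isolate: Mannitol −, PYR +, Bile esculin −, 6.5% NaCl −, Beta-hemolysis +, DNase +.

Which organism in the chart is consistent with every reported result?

6.5% NaCl −: excludes 5 organisms — 4 left.
Bile esculin −: excludes Streptococcus bovis — 3 left.
DNase +: excludes Streptococcus pneumoniae — 2 left.
Beta-hemolysis +: all 2 remaining candidates are consistent.
PYR +: excludes Streptococcus agalactiae — 1 left.
Mannitol −: the one remaining candidate is consistent.

Streptococcus pyogenes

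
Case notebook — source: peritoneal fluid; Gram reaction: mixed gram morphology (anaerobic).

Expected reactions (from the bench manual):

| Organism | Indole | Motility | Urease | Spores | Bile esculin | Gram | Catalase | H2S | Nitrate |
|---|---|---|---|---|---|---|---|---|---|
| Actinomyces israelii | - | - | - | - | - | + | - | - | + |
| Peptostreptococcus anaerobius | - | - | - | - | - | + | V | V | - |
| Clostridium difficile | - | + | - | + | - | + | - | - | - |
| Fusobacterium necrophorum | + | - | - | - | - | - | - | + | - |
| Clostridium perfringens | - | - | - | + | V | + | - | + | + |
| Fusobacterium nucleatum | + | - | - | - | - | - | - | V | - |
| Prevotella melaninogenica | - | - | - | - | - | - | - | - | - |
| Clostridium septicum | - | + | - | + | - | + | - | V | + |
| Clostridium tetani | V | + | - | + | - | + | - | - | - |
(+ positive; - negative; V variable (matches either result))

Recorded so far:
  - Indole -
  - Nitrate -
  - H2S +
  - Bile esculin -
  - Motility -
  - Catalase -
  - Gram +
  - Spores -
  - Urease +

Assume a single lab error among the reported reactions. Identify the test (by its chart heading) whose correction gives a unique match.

Urease

As reported, no row in the chart matches all 9 reactions.
Reversing Catalase → still no organism matches.
Reversing Nitrate → still no organism matches.
Reversing Urease (to -) → unique match: Peptostreptococcus anaerobius.
Reversing Indole → still no organism matches.
Reversing Bile esculin → still no organism matches.
Reversing Motility → still no organism matches.
Reversing Gram → still no organism matches.
Reversing H2S → still no organism matches.
Reversing Spores → still no organism matches.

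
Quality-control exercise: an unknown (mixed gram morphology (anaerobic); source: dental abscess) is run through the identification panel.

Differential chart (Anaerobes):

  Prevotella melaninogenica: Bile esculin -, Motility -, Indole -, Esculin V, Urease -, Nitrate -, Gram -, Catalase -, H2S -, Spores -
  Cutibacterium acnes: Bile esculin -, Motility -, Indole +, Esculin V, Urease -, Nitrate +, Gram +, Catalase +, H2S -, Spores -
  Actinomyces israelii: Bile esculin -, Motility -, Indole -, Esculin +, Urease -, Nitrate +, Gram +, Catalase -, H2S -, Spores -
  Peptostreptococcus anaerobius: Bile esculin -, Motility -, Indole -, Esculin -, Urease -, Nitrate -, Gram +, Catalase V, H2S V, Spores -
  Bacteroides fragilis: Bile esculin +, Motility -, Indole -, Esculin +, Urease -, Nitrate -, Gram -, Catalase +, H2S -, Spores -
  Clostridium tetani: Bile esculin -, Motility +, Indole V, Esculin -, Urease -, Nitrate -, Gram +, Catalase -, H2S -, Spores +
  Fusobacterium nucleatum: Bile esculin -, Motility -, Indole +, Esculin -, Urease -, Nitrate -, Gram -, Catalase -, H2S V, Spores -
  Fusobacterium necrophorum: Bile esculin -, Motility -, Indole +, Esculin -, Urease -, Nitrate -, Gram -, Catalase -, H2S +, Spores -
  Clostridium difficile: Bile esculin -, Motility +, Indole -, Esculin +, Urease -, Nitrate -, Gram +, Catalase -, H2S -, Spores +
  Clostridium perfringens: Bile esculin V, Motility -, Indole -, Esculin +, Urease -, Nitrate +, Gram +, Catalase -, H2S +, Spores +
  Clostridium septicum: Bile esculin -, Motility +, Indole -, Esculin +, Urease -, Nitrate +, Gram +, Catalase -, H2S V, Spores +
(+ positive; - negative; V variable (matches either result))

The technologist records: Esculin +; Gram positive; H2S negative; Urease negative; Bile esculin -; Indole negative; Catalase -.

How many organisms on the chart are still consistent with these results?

Bile esculin -: excludes Bacteroides fragilis — 10 left.
Indole -: excludes Cutibacterium acnes, Fusobacterium nucleatum, Fusobacterium necrophorum — 7 left.
Urease -: all 7 remaining candidates are consistent.
H2S -: excludes Clostridium perfringens — 6 left.
Catalase -: all 6 remaining candidates are consistent.
Esculin +: excludes Peptostreptococcus anaerobius, Clostridium tetani — 4 left.
Gram +: excludes Prevotella melaninogenica — 3 left.
Still consistent: Actinomyces israelii, Clostridium difficile, Clostridium septicum.

3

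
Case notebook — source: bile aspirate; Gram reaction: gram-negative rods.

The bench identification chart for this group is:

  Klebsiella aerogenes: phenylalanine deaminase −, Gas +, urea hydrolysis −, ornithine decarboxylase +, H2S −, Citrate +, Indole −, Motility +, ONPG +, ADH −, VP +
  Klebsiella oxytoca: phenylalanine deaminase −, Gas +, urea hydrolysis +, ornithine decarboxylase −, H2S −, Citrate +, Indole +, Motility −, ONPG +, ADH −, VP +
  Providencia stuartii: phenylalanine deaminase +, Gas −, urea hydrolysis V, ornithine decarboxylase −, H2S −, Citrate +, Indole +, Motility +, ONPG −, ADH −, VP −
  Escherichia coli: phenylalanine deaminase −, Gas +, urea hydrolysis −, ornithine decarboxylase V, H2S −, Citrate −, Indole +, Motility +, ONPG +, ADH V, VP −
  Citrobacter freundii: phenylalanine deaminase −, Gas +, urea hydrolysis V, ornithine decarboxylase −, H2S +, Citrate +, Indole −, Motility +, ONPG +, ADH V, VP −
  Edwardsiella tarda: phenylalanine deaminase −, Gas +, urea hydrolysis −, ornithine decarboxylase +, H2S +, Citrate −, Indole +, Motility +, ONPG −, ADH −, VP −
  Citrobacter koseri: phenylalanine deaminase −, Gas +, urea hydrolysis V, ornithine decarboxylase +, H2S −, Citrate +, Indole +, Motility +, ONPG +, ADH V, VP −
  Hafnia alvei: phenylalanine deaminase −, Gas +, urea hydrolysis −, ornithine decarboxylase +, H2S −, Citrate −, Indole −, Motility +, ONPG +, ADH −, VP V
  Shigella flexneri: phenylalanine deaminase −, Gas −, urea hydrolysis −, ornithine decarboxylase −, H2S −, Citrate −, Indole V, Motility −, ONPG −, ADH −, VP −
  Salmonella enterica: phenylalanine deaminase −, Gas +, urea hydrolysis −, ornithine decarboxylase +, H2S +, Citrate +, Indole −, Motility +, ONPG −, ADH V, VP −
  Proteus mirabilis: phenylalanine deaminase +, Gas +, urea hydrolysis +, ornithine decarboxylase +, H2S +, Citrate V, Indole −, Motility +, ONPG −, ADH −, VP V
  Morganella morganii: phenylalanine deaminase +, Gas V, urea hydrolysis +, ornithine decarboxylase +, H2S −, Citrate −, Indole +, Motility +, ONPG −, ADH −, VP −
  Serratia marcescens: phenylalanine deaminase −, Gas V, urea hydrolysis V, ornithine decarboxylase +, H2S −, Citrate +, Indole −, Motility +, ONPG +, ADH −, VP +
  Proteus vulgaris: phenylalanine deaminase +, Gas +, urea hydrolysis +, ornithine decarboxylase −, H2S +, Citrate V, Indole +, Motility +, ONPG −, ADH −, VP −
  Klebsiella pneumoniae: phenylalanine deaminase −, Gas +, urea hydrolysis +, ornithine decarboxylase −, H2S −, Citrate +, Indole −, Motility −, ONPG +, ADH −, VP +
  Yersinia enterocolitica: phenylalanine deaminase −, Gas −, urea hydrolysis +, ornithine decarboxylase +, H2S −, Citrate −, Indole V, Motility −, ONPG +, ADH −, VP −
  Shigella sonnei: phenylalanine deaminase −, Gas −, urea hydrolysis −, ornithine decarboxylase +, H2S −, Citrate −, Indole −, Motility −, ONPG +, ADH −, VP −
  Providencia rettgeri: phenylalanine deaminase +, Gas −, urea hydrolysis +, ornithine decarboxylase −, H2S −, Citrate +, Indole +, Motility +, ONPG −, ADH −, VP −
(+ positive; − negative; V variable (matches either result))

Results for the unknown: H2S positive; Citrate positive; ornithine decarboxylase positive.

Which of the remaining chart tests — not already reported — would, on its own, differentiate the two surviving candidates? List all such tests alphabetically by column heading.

phenylalanine deaminase, urea hydrolysis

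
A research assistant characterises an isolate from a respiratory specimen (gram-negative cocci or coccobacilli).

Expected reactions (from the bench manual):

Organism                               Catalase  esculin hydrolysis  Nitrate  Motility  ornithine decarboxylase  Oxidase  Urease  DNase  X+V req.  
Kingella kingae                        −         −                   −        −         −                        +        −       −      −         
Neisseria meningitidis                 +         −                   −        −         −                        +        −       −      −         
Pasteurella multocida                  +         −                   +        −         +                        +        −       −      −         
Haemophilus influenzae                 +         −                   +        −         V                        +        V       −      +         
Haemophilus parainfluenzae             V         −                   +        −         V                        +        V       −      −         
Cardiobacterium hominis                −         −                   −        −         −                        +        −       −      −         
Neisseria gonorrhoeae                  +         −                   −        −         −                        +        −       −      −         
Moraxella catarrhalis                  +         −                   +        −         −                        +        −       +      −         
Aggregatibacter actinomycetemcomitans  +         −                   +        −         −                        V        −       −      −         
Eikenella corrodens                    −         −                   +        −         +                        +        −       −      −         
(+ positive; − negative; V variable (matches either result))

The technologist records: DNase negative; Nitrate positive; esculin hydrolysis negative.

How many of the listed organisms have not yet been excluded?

5

esculin hydrolysis −: all 10 remaining candidates are consistent.
Nitrate +: excludes Kingella kingae, Neisseria meningitidis, Cardiobacterium hominis, Neisseria gonorrhoeae — 6 left.
DNase −: excludes Moraxella catarrhalis — 5 left.
Still consistent: Aggregatibacter actinomycetemcomitans, Eikenella corrodens, Haemophilus influenzae, Haemophilus parainfluenzae, Pasteurella multocida.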